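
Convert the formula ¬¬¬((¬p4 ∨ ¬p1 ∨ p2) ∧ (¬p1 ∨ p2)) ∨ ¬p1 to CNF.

¬¬¬((¬p4 ∨ ¬p1 ∨ p2) ∧ (¬p1 ∨ p2)) ∨ ¬p1
= ¬((¬p4 ∨ ¬p1 ∨ p2) ∧ (¬p1 ∨ p2)) ∨ ¬p1   [double negation]
= ¬(¬p4 ∨ ¬p1 ∨ p2) ∨ ¬(¬p1 ∨ p2) ∨ ¬p1   [De Morgan]
= (¬¬p4 ∧ ¬¬p1 ∧ ¬p2) ∨ ¬(¬p1 ∨ p2) ∨ ¬p1   [De Morgan]
= (p4 ∧ ¬¬p1 ∧ ¬p2) ∨ ¬(¬p1 ∨ p2) ∨ ¬p1   [double negation]
= (p4 ∧ p1 ∧ ¬p2) ∨ ¬(¬p1 ∨ p2) ∨ ¬p1   [double negation]
= (p4 ∧ p1 ∧ ¬p2) ∨ (¬¬p1 ∧ ¬p2) ∨ ¬p1   [De Morgan]
= (p4 ∧ p1 ∧ ¬p2) ∨ (p1 ∧ ¬p2) ∨ ¬p1   [double negation]
= (p4 ∨ p1 ∨ ¬p1) ∧ (p4 ∨ ¬p2 ∨ ¬p1) ∧ (p1 ∨ p1 ∨ ¬p1) ∧ (p1 ∨ ¬p2 ∨ ¬p1) ∧ (¬p2 ∨ p1 ∨ ¬p1) ∧ (¬p2 ∨ ¬p2 ∨ ¬p1)   [distribute ∨ over ∧]
= ¬p2 ∨ ¬p1   [simplify]

¬p2 ∨ ¬p1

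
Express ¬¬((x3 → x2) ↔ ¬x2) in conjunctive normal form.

¬¬((x3 → x2) ↔ ¬x2)
= ¬¬(((x3 → x2) → ¬x2) ∧ (¬x2 → (x3 → x2)))   (eliminate ↔)
= ¬¬((¬(x3 → x2) ∨ ¬x2) ∧ (¬x2 → (x3 → x2)))   (eliminate →)
= ¬¬((¬(¬x3 ∨ x2) ∨ ¬x2) ∧ (¬x2 → (x3 → x2)))   (eliminate →)
= ¬¬((¬(¬x3 ∨ x2) ∨ ¬x2) ∧ (¬¬x2 ∨ (x3 → x2)))   (eliminate →)
= ¬¬((¬(¬x3 ∨ x2) ∨ ¬x2) ∧ (¬¬x2 ∨ ¬x3 ∨ x2))   (eliminate →)
= (¬(¬x3 ∨ x2) ∨ ¬x2) ∧ (¬¬x2 ∨ ¬x3 ∨ x2)   (double negation)
= ((¬¬x3 ∧ ¬x2) ∨ ¬x2) ∧ (¬¬x2 ∨ ¬x3 ∨ x2)   (De Morgan)
= ((x3 ∧ ¬x2) ∨ ¬x2) ∧ (¬¬x2 ∨ ¬x3 ∨ x2)   (double negation)
= ((x3 ∧ ¬x2) ∨ ¬x2) ∧ (x2 ∨ ¬x3 ∨ x2)   (double negation)
= (x3 ∨ ¬x2) ∧ (¬x2 ∨ ¬x2) ∧ (x2 ∨ ¬x3 ∨ x2)   (distribute ∨ over ∧)
= ¬x2 ∧ (x2 ∨ ¬x3)   (simplify)

¬x2 ∧ (x2 ∨ ¬x3)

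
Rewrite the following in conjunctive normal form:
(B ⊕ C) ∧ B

(¬B ∨ ¬C) ∧ B

(B ⊕ C) ∧ B
⇔ (B ∨ C) ∧ ¬(B ∧ C) ∧ B   — expand ⊕
⇔ (B ∨ C) ∧ (¬B ∨ ¬C) ∧ B   — De Morgan
⇔ (¬B ∨ ¬C) ∧ B   — simplify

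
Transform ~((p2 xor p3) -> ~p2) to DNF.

~((p2 xor p3) -> ~p2)
≡ ~(~(p2 xor p3) | ~p2)   [eliminate ->]
≡ ~(~((p2 & ~p3) | (~p2 & p3)) | ~p2)   [expand xor]
≡ ~~((p2 & ~p3) | (~p2 & p3)) & ~~p2   [De Morgan]
≡ ((p2 & ~p3) | (~p2 & p3)) & ~~p2   [double negation]
≡ ((p2 & ~p3) | (~p2 & p3)) & p2   [double negation]
≡ (p2 & ~p3 & p2) | (~p2 & p3 & p2)   [distribute & over |]
≡ p2 & ~p3   [simplify]

p2 & ~p3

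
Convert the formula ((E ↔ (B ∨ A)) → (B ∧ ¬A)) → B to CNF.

((E ↔ (B ∨ A)) → (B ∧ ¬A)) → B
≡ ¬((E ↔ (B ∨ A)) → (B ∧ ¬A)) ∨ B   — eliminate →
≡ ¬(¬(E ↔ (B ∨ A)) ∨ (B ∧ ¬A)) ∨ B   — eliminate →
≡ ¬(¬((E → (B ∨ A)) ∧ ((B ∨ A) → E)) ∨ (B ∧ ¬A)) ∨ B   — eliminate ↔
≡ ¬(¬((¬E ∨ B ∨ A) ∧ ((B ∨ A) → E)) ∨ (B ∧ ¬A)) ∨ B   — eliminate →
≡ ¬(¬((¬E ∨ B ∨ A) ∧ (¬(B ∨ A) ∨ E)) ∨ (B ∧ ¬A)) ∨ B   — eliminate →
≡ (¬¬((¬E ∨ B ∨ A) ∧ (¬(B ∨ A) ∨ E)) ∧ ¬(B ∧ ¬A)) ∨ B   — De Morgan
≡ ((¬E ∨ B ∨ A) ∧ (¬(B ∨ A) ∨ E) ∧ ¬(B ∧ ¬A)) ∨ B   — double negation
≡ ((¬E ∨ B ∨ A) ∧ ((¬B ∧ ¬A) ∨ E) ∧ ¬(B ∧ ¬A)) ∨ B   — De Morgan
≡ ((¬E ∨ B ∨ A) ∧ ((¬B ∧ ¬A) ∨ E) ∧ (¬B ∨ ¬¬A)) ∨ B   — De Morgan
≡ ((¬E ∨ B ∨ A) ∧ ((¬B ∧ ¬A) ∨ E) ∧ (¬B ∨ A)) ∨ B   — double negation
≡ (¬E ∨ B ∨ A ∨ B) ∧ (¬B ∨ E ∨ B) ∧ (¬A ∨ E ∨ B) ∧ (¬B ∨ A ∨ B)   — distribute ∨ over ∧
≡ (¬E ∨ B ∨ A) ∧ (¬A ∨ E ∨ B)   — simplify

(¬E ∨ B ∨ A) ∧ (¬A ∨ E ∨ B)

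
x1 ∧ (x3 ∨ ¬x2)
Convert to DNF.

x1 ∧ (x3 ∨ ¬x2)
≡ (x1 ∧ x3) ∨ (x1 ∧ ¬x2)   — distribute ∧ over ∨

(x1 ∧ x3) ∨ (x1 ∧ ¬x2)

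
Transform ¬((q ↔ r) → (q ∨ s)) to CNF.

(¬r ∨ q) ∧ ¬q ∧ ¬s

¬((q ↔ r) → (q ∨ s))
⇔ ¬(¬(q ↔ r) ∨ q ∨ s)
⇔ ¬(¬((q → r) ∧ (r → q)) ∨ q ∨ s)
⇔ ¬(¬((¬q ∨ r) ∧ (r → q)) ∨ q ∨ s)
⇔ ¬(¬((¬q ∨ r) ∧ (¬r ∨ q)) ∨ q ∨ s)
⇔ ¬¬((¬q ∨ r) ∧ (¬r ∨ q)) ∧ ¬q ∧ ¬s
⇔ (¬q ∨ r) ∧ (¬r ∨ q) ∧ ¬q ∧ ¬s
⇔ (¬r ∨ q) ∧ ¬q ∧ ¬s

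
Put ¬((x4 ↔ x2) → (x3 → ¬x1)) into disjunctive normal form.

¬((x4 ↔ x2) → (x3 → ¬x1))
= ¬(¬(x4 ↔ x2) ∨ (x3 → ¬x1))
= ¬(¬((x4 → x2) ∧ (x2 → x4)) ∨ (x3 → ¬x1))
= ¬(¬((¬x4 ∨ x2) ∧ (x2 → x4)) ∨ (x3 → ¬x1))
= ¬(¬((¬x4 ∨ x2) ∧ (¬x2 ∨ x4)) ∨ (x3 → ¬x1))
= ¬(¬((¬x4 ∨ x2) ∧ (¬x2 ∨ x4)) ∨ ¬x3 ∨ ¬x1)
= ¬¬((¬x4 ∨ x2) ∧ (¬x2 ∨ x4)) ∧ ¬¬x3 ∧ ¬¬x1
= (¬x4 ∨ x2) ∧ (¬x2 ∨ x4) ∧ ¬¬x3 ∧ ¬¬x1
= (¬x4 ∨ x2) ∧ (¬x2 ∨ x4) ∧ x3 ∧ ¬¬x1
= (¬x4 ∨ x2) ∧ (¬x2 ∨ x4) ∧ x3 ∧ x1
= ¬x4 ∧ ¬x2 ∧ x3 ∧ x1 ∨ ¬x4 ∧ x4 ∧ x3 ∧ x1 ∨ x2 ∧ ¬x2 ∧ x3 ∧ x1 ∨ x2 ∧ x4 ∧ x3 ∧ x1
= ¬x4 ∧ ¬x2 ∧ x3 ∧ x1 ∨ x2 ∧ x4 ∧ x3 ∧ x1

¬x4 ∧ ¬x2 ∧ x3 ∧ x1 ∨ x2 ∧ x4 ∧ x3 ∧ x1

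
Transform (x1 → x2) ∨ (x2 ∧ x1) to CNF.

(x1 → x2) ∨ (x2 ∧ x1)
= ¬x1 ∨ x2 ∨ (x2 ∧ x1)   (eliminate →)
= (¬x1 ∨ x2 ∨ x2) ∧ (¬x1 ∨ x2 ∨ x1)   (distribute ∨ over ∧)
= ¬x1 ∨ x2   (simplify)

¬x1 ∨ x2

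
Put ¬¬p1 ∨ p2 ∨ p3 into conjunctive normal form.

¬¬p1 ∨ p2 ∨ p3
= p1 ∨ p2 ∨ p3   — double negation

p1 ∨ p2 ∨ p3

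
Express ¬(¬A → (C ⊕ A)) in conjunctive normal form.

¬A ∧ (¬C ∨ A)

¬(¬A → (C ⊕ A))
⇔ ¬(¬¬A ∨ (C ⊕ A))   — eliminate →
⇔ ¬(¬¬A ∨ ((C ∨ A) ∧ ¬(C ∧ A)))   — expand ⊕
⇔ ¬¬¬A ∧ ¬((C ∨ A) ∧ ¬(C ∧ A))   — De Morgan
⇔ ¬A ∧ ¬((C ∨ A) ∧ ¬(C ∧ A))   — double negation
⇔ ¬A ∧ (¬(C ∨ A) ∨ ¬¬(C ∧ A))   — De Morgan
⇔ ¬A ∧ ((¬C ∧ ¬A) ∨ ¬¬(C ∧ A))   — De Morgan
⇔ ¬A ∧ ((¬C ∧ ¬A) ∨ (C ∧ A))   — double negation
⇔ ¬A ∧ (¬C ∨ C) ∧ (¬C ∨ A) ∧ (¬A ∨ C) ∧ (¬A ∨ A)   — distribute ∨ over ∧
⇔ ¬A ∧ (¬C ∨ A)   — simplify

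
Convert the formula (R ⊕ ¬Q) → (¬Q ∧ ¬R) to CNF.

¬R ∨ ¬Q

(R ⊕ ¬Q) → (¬Q ∧ ¬R)
≡ ¬(R ⊕ ¬Q) ∨ (¬Q ∧ ¬R)   — eliminate →
≡ ¬((R ∨ ¬Q) ∧ ¬(R ∧ ¬Q)) ∨ (¬Q ∧ ¬R)   — expand ⊕
≡ ¬(R ∨ ¬Q) ∨ ¬¬(R ∧ ¬Q) ∨ (¬Q ∧ ¬R)   — De Morgan
≡ (¬R ∧ ¬¬Q) ∨ ¬¬(R ∧ ¬Q) ∨ (¬Q ∧ ¬R)   — De Morgan
≡ (¬R ∧ Q) ∨ ¬¬(R ∧ ¬Q) ∨ (¬Q ∧ ¬R)   — double negation
≡ (¬R ∧ Q) ∨ (R ∧ ¬Q) ∨ (¬Q ∧ ¬R)   — double negation
≡ (¬R ∨ R ∨ ¬Q) ∧ (¬R ∨ R ∨ ¬R) ∧ (¬R ∨ ¬Q ∨ ¬Q) ∧ (¬R ∨ ¬Q ∨ ¬R) ∧ (Q ∨ R ∨ ¬Q) ∧ (Q ∨ R ∨ ¬R) ∧ (Q ∨ ¬Q ∨ ¬Q) ∧ (Q ∨ ¬Q ∨ ¬R)   — distribute ∨ over ∧
≡ ¬R ∨ ¬Q   — simplify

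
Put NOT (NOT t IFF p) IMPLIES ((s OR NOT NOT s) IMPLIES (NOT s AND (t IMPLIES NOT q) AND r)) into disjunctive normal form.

NOT (NOT t IFF p) IMPLIES ((s OR NOT NOT s) IMPLIES (NOT s AND (t IMPLIES NOT q) AND r))
= NOT NOT (NOT t IFF p) OR ((s OR NOT NOT s) IMPLIES (NOT s AND (t IMPLIES NOT q) AND r))
= NOT NOT ((NOT t IMPLIES p) AND (p IMPLIES NOT t)) OR ((s OR NOT NOT s) IMPLIES (NOT s AND (t IMPLIES NOT q) AND r))
= NOT NOT ((NOT NOT t OR p) AND (p IMPLIES NOT t)) OR ((s OR NOT NOT s) IMPLIES (NOT s AND (t IMPLIES NOT q) AND r))
= NOT NOT ((NOT NOT t OR p) AND (NOT p OR NOT t)) OR ((s OR NOT NOT s) IMPLIES (NOT s AND (t IMPLIES NOT q) AND r))
= NOT NOT ((NOT NOT t OR p) AND (NOT p OR NOT t)) OR NOT (s OR NOT NOT s) OR (NOT s AND (t IMPLIES NOT q) AND r)
= NOT NOT ((NOT NOT t OR p) AND (NOT p OR NOT t)) OR NOT (s OR NOT NOT s) OR (NOT s AND (NOT t OR NOT q) AND r)
= ((NOT NOT t OR p) AND (NOT p OR NOT t)) OR NOT (s OR NOT NOT s) OR (NOT s AND (NOT t OR NOT q) AND r)
= ((t OR p) AND (NOT p OR NOT t)) OR NOT (s OR NOT NOT s) OR (NOT s AND (NOT t OR NOT q) AND r)
= ((t OR p) AND (NOT p OR NOT t)) OR (NOT s AND NOT NOT NOT s) OR (NOT s AND (NOT t OR NOT q) AND r)
= ((t OR p) AND (NOT p OR NOT t)) OR (NOT s AND NOT s) OR (NOT s AND (NOT t OR NOT q) AND r)
= (t AND NOT p) OR (t AND NOT t) OR (p AND NOT p) OR (p AND NOT t) OR (NOT s AND NOT s) OR (NOT s AND NOT t AND r) OR (NOT s AND NOT q AND r)
= (t AND NOT p) OR (p AND NOT t) OR NOT s

(t AND NOT p) OR (p AND NOT t) OR NOT s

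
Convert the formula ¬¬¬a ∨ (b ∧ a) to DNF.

¬¬¬a ∨ (b ∧ a)
≡ ¬a ∨ (b ∧ a)

¬a ∨ (b ∧ a)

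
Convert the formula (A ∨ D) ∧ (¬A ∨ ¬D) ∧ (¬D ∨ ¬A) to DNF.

A ∧ ¬D ∨ D ∧ ¬A

(A ∨ D) ∧ (¬A ∨ ¬D) ∧ (¬D ∨ ¬A)
⇔ A ∧ ¬A ∧ ¬D ∨ A ∧ ¬A ∧ ¬A ∨ A ∧ ¬D ∧ ¬D ∨ A ∧ ¬D ∧ ¬A ∨ D ∧ ¬A ∧ ¬D ∨ D ∧ ¬A ∧ ¬A ∨ D ∧ ¬D ∧ ¬D ∨ D ∧ ¬D ∧ ¬A   — distribute ∧ over ∨
⇔ A ∧ ¬D ∨ D ∧ ¬A   — simplify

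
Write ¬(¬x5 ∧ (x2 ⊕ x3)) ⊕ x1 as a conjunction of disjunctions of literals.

(x5 ∨ ¬x2 ∨ x3 ∨ x1) ∧ (x5 ∨ ¬x3 ∨ x2 ∨ x1) ∧ (¬x5 ∨ ¬x1) ∧ (x2 ∨ x3 ∨ ¬x1) ∧ (¬x2 ∨ ¬x3 ∨ ¬x1)

¬(¬x5 ∧ (x2 ⊕ x3)) ⊕ x1
≡ (¬(¬x5 ∧ (x2 ⊕ x3)) ∨ x1) ∧ ¬(¬(¬x5 ∧ (x2 ⊕ x3)) ∧ x1)
≡ (¬(¬x5 ∧ (x2 ∨ x3) ∧ ¬(x2 ∧ x3)) ∨ x1) ∧ ¬(¬(¬x5 ∧ (x2 ⊕ x3)) ∧ x1)
≡ (¬(¬x5 ∧ (x2 ∨ x3) ∧ ¬(x2 ∧ x3)) ∨ x1) ∧ ¬(¬(¬x5 ∧ (x2 ∨ x3) ∧ ¬(x2 ∧ x3)) ∧ x1)
≡ (¬¬x5 ∨ ¬(x2 ∨ x3) ∨ ¬¬(x2 ∧ x3) ∨ x1) ∧ ¬(¬(¬x5 ∧ (x2 ∨ x3) ∧ ¬(x2 ∧ x3)) ∧ x1)
≡ (x5 ∨ ¬(x2 ∨ x3) ∨ ¬¬(x2 ∧ x3) ∨ x1) ∧ ¬(¬(¬x5 ∧ (x2 ∨ x3) ∧ ¬(x2 ∧ x3)) ∧ x1)
≡ (x5 ∨ (¬x2 ∧ ¬x3) ∨ ¬¬(x2 ∧ x3) ∨ x1) ∧ ¬(¬(¬x5 ∧ (x2 ∨ x3) ∧ ¬(x2 ∧ x3)) ∧ x1)
≡ (x5 ∨ (¬x2 ∧ ¬x3) ∨ (x2 ∧ x3) ∨ x1) ∧ ¬(¬(¬x5 ∧ (x2 ∨ x3) ∧ ¬(x2 ∧ x3)) ∧ x1)
≡ (x5 ∨ (¬x2 ∧ ¬x3) ∨ (x2 ∧ x3) ∨ x1) ∧ (¬¬(¬x5 ∧ (x2 ∨ x3) ∧ ¬(x2 ∧ x3)) ∨ ¬x1)
≡ (x5 ∨ (¬x2 ∧ ¬x3) ∨ (x2 ∧ x3) ∨ x1) ∧ ((¬x5 ∧ (x2 ∨ x3) ∧ ¬(x2 ∧ x3)) ∨ ¬x1)
≡ (x5 ∨ (¬x2 ∧ ¬x3) ∨ (x2 ∧ x3) ∨ x1) ∧ ((¬x5 ∧ (x2 ∨ x3) ∧ (¬x2 ∨ ¬x3)) ∨ ¬x1)
≡ (x5 ∨ ¬x2 ∨ x2 ∨ x1) ∧ (x5 ∨ ¬x2 ∨ x3 ∨ x1) ∧ (x5 ∨ ¬x3 ∨ x2 ∨ x1) ∧ (x5 ∨ ¬x3 ∨ x3 ∨ x1) ∧ (¬x5 ∨ ¬x1) ∧ (x2 ∨ x3 ∨ ¬x1) ∧ (¬x2 ∨ ¬x3 ∨ ¬x1)
≡ (x5 ∨ ¬x2 ∨ x3 ∨ x1) ∧ (x5 ∨ ¬x3 ∨ x2 ∨ x1) ∧ (¬x5 ∨ ¬x1) ∧ (x2 ∨ x3 ∨ ¬x1) ∧ (¬x2 ∨ ¬x3 ∨ ¬x1)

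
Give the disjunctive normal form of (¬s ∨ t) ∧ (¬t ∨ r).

(¬s ∧ ¬t) ∨ (¬s ∧ r) ∨ (t ∧ r)

(¬s ∨ t) ∧ (¬t ∨ r)
⇔ (¬s ∧ ¬t) ∨ (¬s ∧ r) ∨ (t ∧ ¬t) ∨ (t ∧ r)   (distribute ∧ over ∨)
⇔ (¬s ∧ ¬t) ∨ (¬s ∧ r) ∨ (t ∧ r)   (simplify)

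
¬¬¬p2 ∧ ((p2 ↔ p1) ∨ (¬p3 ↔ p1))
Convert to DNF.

¬¬¬p2 ∧ ((p2 ↔ p1) ∨ (¬p3 ↔ p1))
≡ ¬¬¬p2 ∧ (((p2 → p1) ∧ (p1 → p2)) ∨ (¬p3 ↔ p1))   (eliminate ↔)
≡ ¬¬¬p2 ∧ (((¬p2 ∨ p1) ∧ (p1 → p2)) ∨ (¬p3 ↔ p1))   (eliminate →)
≡ ¬¬¬p2 ∧ (((¬p2 ∨ p1) ∧ (¬p1 ∨ p2)) ∨ (¬p3 ↔ p1))   (eliminate →)
≡ ¬¬¬p2 ∧ (((¬p2 ∨ p1) ∧ (¬p1 ∨ p2)) ∨ ((¬p3 → p1) ∧ (p1 → ¬p3)))   (eliminate ↔)
≡ ¬¬¬p2 ∧ (((¬p2 ∨ p1) ∧ (¬p1 ∨ p2)) ∨ ((¬¬p3 ∨ p1) ∧ (p1 → ¬p3)))   (eliminate →)
≡ ¬¬¬p2 ∧ (((¬p2 ∨ p1) ∧ (¬p1 ∨ p2)) ∨ ((¬¬p3 ∨ p1) ∧ (¬p1 ∨ ¬p3)))   (eliminate →)
≡ ¬p2 ∧ (((¬p2 ∨ p1) ∧ (¬p1 ∨ p2)) ∨ ((¬¬p3 ∨ p1) ∧ (¬p1 ∨ ¬p3)))   (double negation)
≡ ¬p2 ∧ (((¬p2 ∨ p1) ∧ (¬p1 ∨ p2)) ∨ ((p3 ∨ p1) ∧ (¬p1 ∨ ¬p3)))   (double negation)
≡ (¬p2 ∧ ¬p2 ∧ ¬p1) ∨ (¬p2 ∧ ¬p2 ∧ p2) ∨ (¬p2 ∧ p1 ∧ ¬p1) ∨ (¬p2 ∧ p1 ∧ p2) ∨ (¬p2 ∧ p3 ∧ ¬p1) ∨ (¬p2 ∧ p3 ∧ ¬p3) ∨ (¬p2 ∧ p1 ∧ ¬p1) ∨ (¬p2 ∧ p1 ∧ ¬p3)   (distribute ∧ over ∨)
≡ (¬p2 ∧ ¬p1) ∨ (¬p2 ∧ p1 ∧ ¬p3)   (simplify)

(¬p2 ∧ ¬p1) ∨ (¬p2 ∧ p1 ∧ ¬p3)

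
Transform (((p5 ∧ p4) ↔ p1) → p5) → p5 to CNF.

¬p1 ∨ p5

(((p5 ∧ p4) ↔ p1) → p5) → p5
≡ ¬(((p5 ∧ p4) ↔ p1) → p5) ∨ p5
≡ ¬(¬((p5 ∧ p4) ↔ p1) ∨ p5) ∨ p5
≡ ¬(¬(((p5 ∧ p4) → p1) ∧ (p1 → (p5 ∧ p4))) ∨ p5) ∨ p5
≡ ¬(¬((¬(p5 ∧ p4) ∨ p1) ∧ (p1 → (p5 ∧ p4))) ∨ p5) ∨ p5
≡ ¬(¬((¬(p5 ∧ p4) ∨ p1) ∧ (¬p1 ∨ (p5 ∧ p4))) ∨ p5) ∨ p5
≡ (¬¬((¬(p5 ∧ p4) ∨ p1) ∧ (¬p1 ∨ (p5 ∧ p4))) ∧ ¬p5) ∨ p5
≡ ((¬(p5 ∧ p4) ∨ p1) ∧ (¬p1 ∨ (p5 ∧ p4)) ∧ ¬p5) ∨ p5
≡ ((¬p5 ∨ ¬p4 ∨ p1) ∧ (¬p1 ∨ (p5 ∧ p4)) ∧ ¬p5) ∨ p5
≡ (¬p5 ∨ ¬p4 ∨ p1 ∨ p5) ∧ (¬p1 ∨ p5 ∨ p5) ∧ (¬p1 ∨ p4 ∨ p5) ∧ (¬p5 ∨ p5)
≡ ¬p1 ∨ p5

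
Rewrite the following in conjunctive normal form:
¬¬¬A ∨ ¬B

¬¬¬A ∨ ¬B
≡ ¬A ∨ ¬B   [double negation]

¬A ∨ ¬B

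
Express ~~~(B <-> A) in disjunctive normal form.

(B & ~A) | (A & ~B)

~~~(B <-> A)
⇔ ~~~((B -> A) & (A -> B))   [eliminate <->]
⇔ ~~~((~B | A) & (A -> B))   [eliminate ->]
⇔ ~~~((~B | A) & (~A | B))   [eliminate ->]
⇔ ~((~B | A) & (~A | B))   [double negation]
⇔ ~(~B | A) | ~(~A | B)   [De Morgan]
⇔ (~~B & ~A) | ~(~A | B)   [De Morgan]
⇔ (B & ~A) | ~(~A | B)   [double negation]
⇔ (B & ~A) | (~~A & ~B)   [De Morgan]
⇔ (B & ~A) | (A & ~B)   [double negation]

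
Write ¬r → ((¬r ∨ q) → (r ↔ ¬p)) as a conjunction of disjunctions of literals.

¬r → ((¬r ∨ q) → (r ↔ ¬p))
= ¬¬r ∨ ((¬r ∨ q) → (r ↔ ¬p))
= ¬¬r ∨ ¬(¬r ∨ q) ∨ (r ↔ ¬p)
= ¬¬r ∨ ¬(¬r ∨ q) ∨ ((r → ¬p) ∧ (¬p → r))
= ¬¬r ∨ ¬(¬r ∨ q) ∨ ((¬r ∨ ¬p) ∧ (¬p → r))
= ¬¬r ∨ ¬(¬r ∨ q) ∨ ((¬r ∨ ¬p) ∧ (¬¬p ∨ r))
= r ∨ ¬(¬r ∨ q) ∨ ((¬r ∨ ¬p) ∧ (¬¬p ∨ r))
= r ∨ (¬¬r ∧ ¬q) ∨ ((¬r ∨ ¬p) ∧ (¬¬p ∨ r))
= r ∨ (r ∧ ¬q) ∨ ((¬r ∨ ¬p) ∧ (¬¬p ∨ r))
= r ∨ (r ∧ ¬q) ∨ ((¬r ∨ ¬p) ∧ (p ∨ r))
= (r ∨ r ∨ ¬r ∨ ¬p) ∧ (r ∨ r ∨ p ∨ r) ∧ (r ∨ ¬q ∨ ¬r ∨ ¬p) ∧ (r ∨ ¬q ∨ p ∨ r)
= r ∨ p

r ∨ p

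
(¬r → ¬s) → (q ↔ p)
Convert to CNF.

(¬r ∨ ¬q ∨ p) ∧ (¬r ∨ ¬p ∨ q) ∧ (s ∨ ¬q ∨ p) ∧ (s ∨ ¬p ∨ q)

(¬r → ¬s) → (q ↔ p)
≡ ¬(¬r → ¬s) ∨ (q ↔ p)   (eliminate →)
≡ ¬(¬¬r ∨ ¬s) ∨ (q ↔ p)   (eliminate →)
≡ ¬(¬¬r ∨ ¬s) ∨ ((q → p) ∧ (p → q))   (eliminate ↔)
≡ ¬(¬¬r ∨ ¬s) ∨ ((¬q ∨ p) ∧ (p → q))   (eliminate →)
≡ ¬(¬¬r ∨ ¬s) ∨ ((¬q ∨ p) ∧ (¬p ∨ q))   (eliminate →)
≡ (¬¬¬r ∧ ¬¬s) ∨ ((¬q ∨ p) ∧ (¬p ∨ q))   (De Morgan)
≡ (¬r ∧ ¬¬s) ∨ ((¬q ∨ p) ∧ (¬p ∨ q))   (double negation)
≡ (¬r ∧ s) ∨ ((¬q ∨ p) ∧ (¬p ∨ q))   (double negation)
≡ (¬r ∨ ¬q ∨ p) ∧ (¬r ∨ ¬p ∨ q) ∧ (s ∨ ¬q ∨ p) ∧ (s ∨ ¬p ∨ q)   (distribute ∨ over ∧)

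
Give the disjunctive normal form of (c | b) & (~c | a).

(c & a) | (b & ~c) | (b & a)

(c | b) & (~c | a)
≡ (c & ~c) | (c & a) | (b & ~c) | (b & a)   — distribute & over |
≡ (c & a) | (b & ~c) | (b & a)   — simplify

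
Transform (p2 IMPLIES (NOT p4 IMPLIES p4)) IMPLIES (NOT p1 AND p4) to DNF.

(p2 AND NOT p4) OR (NOT p1 AND p4)

(p2 IMPLIES (NOT p4 IMPLIES p4)) IMPLIES (NOT p1 AND p4)
⇔ NOT (p2 IMPLIES (NOT p4 IMPLIES p4)) OR (NOT p1 AND p4)
⇔ NOT (NOT p2 OR (NOT p4 IMPLIES p4)) OR (NOT p1 AND p4)
⇔ NOT (NOT p2 OR NOT NOT p4 OR p4) OR (NOT p1 AND p4)
⇔ (NOT NOT p2 AND NOT NOT NOT p4 AND NOT p4) OR (NOT p1 AND p4)
⇔ (p2 AND NOT NOT NOT p4 AND NOT p4) OR (NOT p1 AND p4)
⇔ (p2 AND NOT p4 AND NOT p4) OR (NOT p1 AND p4)
⇔ (p2 AND NOT p4) OR (NOT p1 AND p4)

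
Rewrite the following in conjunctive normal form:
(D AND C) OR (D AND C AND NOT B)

D AND C

(D AND C) OR (D AND C AND NOT B)
≡ (D OR D) AND (D OR C) AND (D OR NOT B) AND (C OR D) AND (C OR C) AND (C OR NOT B)   [distribute OR over AND]
≡ D AND C   [simplify]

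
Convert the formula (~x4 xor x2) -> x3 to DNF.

(x4 & ~x2) | (x2 & ~x4) | x3

(~x4 xor x2) -> x3
≡ ~(~x4 xor x2) | x3   [eliminate ->]
≡ ~((~x4 & ~x2) | (~~x4 & x2)) | x3   [expand xor]
≡ (~(~x4 & ~x2) & ~(~~x4 & x2)) | x3   [De Morgan]
≡ ((~~x4 | ~~x2) & ~(~~x4 & x2)) | x3   [De Morgan]
≡ ((x4 | ~~x2) & ~(~~x4 & x2)) | x3   [double negation]
≡ ((x4 | x2) & ~(~~x4 & x2)) | x3   [double negation]
≡ ((x4 | x2) & (~~~x4 | ~x2)) | x3   [De Morgan]
≡ ((x4 | x2) & (~x4 | ~x2)) | x3   [double negation]
≡ (x4 & ~x4) | (x4 & ~x2) | (x2 & ~x4) | (x2 & ~x2) | x3   [distribute & over |]
≡ (x4 & ~x2) | (x2 & ~x4) | x3   [simplify]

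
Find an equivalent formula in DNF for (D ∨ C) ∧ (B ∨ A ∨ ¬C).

(D ∨ C) ∧ (B ∨ A ∨ ¬C)
≡ (D ∧ B) ∨ (D ∧ A) ∨ (D ∧ ¬C) ∨ (C ∧ B) ∨ (C ∧ A) ∨ (C ∧ ¬C)
≡ (D ∧ B) ∨ (D ∧ A) ∨ (D ∧ ¬C) ∨ (C ∧ B) ∨ (C ∧ A)

(D ∧ B) ∨ (D ∧ A) ∨ (D ∧ ¬C) ∨ (C ∧ B) ∨ (C ∧ A)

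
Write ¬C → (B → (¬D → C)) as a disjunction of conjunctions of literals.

¬C → (B → (¬D → C))
≡ ¬¬C ∨ (B → (¬D → C))   (eliminate →)
≡ ¬¬C ∨ ¬B ∨ (¬D → C)   (eliminate →)
≡ ¬¬C ∨ ¬B ∨ ¬¬D ∨ C   (eliminate →)
≡ C ∨ ¬B ∨ ¬¬D ∨ C   (double negation)
≡ C ∨ ¬B ∨ D ∨ C   (double negation)
≡ C ∨ ¬B ∨ D   (simplify)

C ∨ ¬B ∨ D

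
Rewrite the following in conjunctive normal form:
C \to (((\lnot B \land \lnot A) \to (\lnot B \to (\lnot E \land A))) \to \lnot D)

C \to (((\lnot B \land \lnot A) \to (\lnot B \to (\lnot E \land A))) \to \lnot D)
≡ \lnot C \lor (((\lnot B \land \lnot A) \to (\lnot B \to (\lnot E \land A))) \to \lnot D)   — eliminate \to
≡ \lnot C \lor \lnot ((\lnot B \land \lnot A) \to (\lnot B \to (\lnot E \land A))) \lor \lnot D   — eliminate \to
≡ \lnot C \lor \lnot (\lnot (\lnot B \land \lnot A) \lor (\lnot B \to (\lnot E \land A))) \lor \lnot D   — eliminate \to
≡ \lnot C \lor \lnot (\lnot (\lnot B \land \lnot A) \lor \lnot \lnot B \lor (\lnot E \land A)) \lor \lnot D   — eliminate \to
≡ \lnot C \lor (\lnot \lnot (\lnot B \land \lnot A) \land \lnot \lnot \lnot B \land \lnot (\lnot E \land A)) \lor \lnot D   — De Morgan
≡ \lnot C \lor (\lnot B \land \lnot A \land \lnot \lnot \lnot B \land \lnot (\lnot E \land A)) \lor \lnot D   — double negation
≡ \lnot C \lor (\lnot B \land \lnot A \land \lnot B \land \lnot (\lnot E \land A)) \lor \lnot D   — double negation
≡ \lnot C \lor (\lnot B \land \lnot A \land \lnot B \land (\lnot \lnot E \lor \lnot A)) \lor \lnot D   — De Morgan
≡ \lnot C \lor (\lnot B \land \lnot A \land \lnot B \land (E \lor \lnot A)) \lor \lnot D   — double negation
≡ (\lnot C \lor \lnot B \lor \lnot D) \land (\lnot C \lor \lnot A \lor \lnot D) \land (\lnot C \lor \lnot B \lor \lnot D) \land (\lnot C \lor E \lor \lnot A \lor \lnot D)   — distribute \lor over \land
≡ (\lnot C \lor \lnot B \lor \lnot D) \land (\lnot C \lor \lnot A \lor \lnot D)   — simplify

(\lnot C \lor \lnot B \lor \lnot D) \land (\lnot C \lor \lnot A \lor \lnot D)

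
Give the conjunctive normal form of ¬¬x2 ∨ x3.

x2 ∨ x3

¬¬x2 ∨ x3
⇔ x2 ∨ x3   [double negation]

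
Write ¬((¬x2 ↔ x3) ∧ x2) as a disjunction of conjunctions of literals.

(x3 ∧ x2) ∨ ¬x2

¬((¬x2 ↔ x3) ∧ x2)
≡ ¬((¬x2 → x3) ∧ (x3 → ¬x2) ∧ x2)   [eliminate ↔]
≡ ¬((¬¬x2 ∨ x3) ∧ (x3 → ¬x2) ∧ x2)   [eliminate →]
≡ ¬((¬¬x2 ∨ x3) ∧ (¬x3 ∨ ¬x2) ∧ x2)   [eliminate →]
≡ ¬(¬¬x2 ∨ x3) ∨ ¬(¬x3 ∨ ¬x2) ∨ ¬x2   [De Morgan]
≡ (¬¬¬x2 ∧ ¬x3) ∨ ¬(¬x3 ∨ ¬x2) ∨ ¬x2   [De Morgan]
≡ (¬x2 ∧ ¬x3) ∨ ¬(¬x3 ∨ ¬x2) ∨ ¬x2   [double negation]
≡ (¬x2 ∧ ¬x3) ∨ (¬¬x3 ∧ ¬¬x2) ∨ ¬x2   [De Morgan]
≡ (¬x2 ∧ ¬x3) ∨ (x3 ∧ ¬¬x2) ∨ ¬x2   [double negation]
≡ (¬x2 ∧ ¬x3) ∨ (x3 ∧ x2) ∨ ¬x2   [double negation]
≡ (x3 ∧ x2) ∨ ¬x2   [simplify]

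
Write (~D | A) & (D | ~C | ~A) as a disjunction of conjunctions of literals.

(~D | A) & (D | ~C | ~A)
≡ (~D & D) | (~D & ~C) | (~D & ~A) | (A & D) | (A & ~C) | (A & ~A)
≡ (~D & ~C) | (~D & ~A) | (A & D) | (A & ~C)

(~D & ~C) | (~D & ~A) | (A & D) | (A & ~C)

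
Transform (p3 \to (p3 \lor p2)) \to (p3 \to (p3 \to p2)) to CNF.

\lnot p3 \lor p2

(p3 \to (p3 \lor p2)) \to (p3 \to (p3 \to p2))
≡ \lnot (p3 \to (p3 \lor p2)) \lor (p3 \to (p3 \to p2))   (eliminate \to)
≡ \lnot (\lnot p3 \lor p3 \lor p2) \lor (p3 \to (p3 \to p2))   (eliminate \to)
≡ \lnot (\lnot p3 \lor p3 \lor p2) \lor \lnot p3 \lor (p3 \to p2)   (eliminate \to)
≡ \lnot (\lnot p3 \lor p3 \lor p2) \lor \lnot p3 \lor \lnot p3 \lor p2   (eliminate \to)
≡ (\lnot \lnot p3 \land \lnot p3 \land \lnot p2) \lor \lnot p3 \lor \lnot p3 \lor p2   (De Morgan)
≡ (p3 \land \lnot p3 \land \lnot p2) \lor \lnot p3 \lor \lnot p3 \lor p2   (double negation)
≡ (p3 \lor \lnot p3 \lor \lnot p3 \lor p2) \land (\lnot p3 \lor \lnot p3 \lor \lnot p3 \lor p2) \land (\lnot p2 \lor \lnot p3 \lor \lnot p3 \lor p2)   (distribute \lor over \land)
≡ \lnot p3 \lor p2   (simplify)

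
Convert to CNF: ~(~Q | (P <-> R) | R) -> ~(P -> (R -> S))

~Q | ~P | R

~(~Q | (P <-> R) | R) -> ~(P -> (R -> S))
= ~~(~Q | (P <-> R) | R) | ~(P -> (R -> S))   — eliminate ->
= ~~(~Q | ((P -> R) & (R -> P)) | R) | ~(P -> (R -> S))   — eliminate <->
= ~~(~Q | ((~P | R) & (R -> P)) | R) | ~(P -> (R -> S))   — eliminate ->
= ~~(~Q | ((~P | R) & (~R | P)) | R) | ~(P -> (R -> S))   — eliminate ->
= ~~(~Q | ((~P | R) & (~R | P)) | R) | ~(~P | (R -> S))   — eliminate ->
= ~~(~Q | ((~P | R) & (~R | P)) | R) | ~(~P | ~R | S)   — eliminate ->
= ~Q | ((~P | R) & (~R | P)) | R | ~(~P | ~R | S)   — double negation
= ~Q | ((~P | R) & (~R | P)) | R | (~~P & ~~R & ~S)   — De Morgan
= ~Q | ((~P | R) & (~R | P)) | R | (P & ~~R & ~S)   — double negation
= ~Q | ((~P | R) & (~R | P)) | R | (P & R & ~S)   — double negation
= (~Q | ~P | R | R | P) & (~Q | ~P | R | R | R) & (~Q | ~P | R | R | ~S) & (~Q | ~R | P | R | P) & (~Q | ~R | P | R | R) & (~Q | ~R | P | R | ~S)   — distribute | over &
= ~Q | ~P | R   — simplify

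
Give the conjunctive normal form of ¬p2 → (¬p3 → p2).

p2 ∨ p3

¬p2 → (¬p3 → p2)
≡ ¬¬p2 ∨ (¬p3 → p2)
≡ ¬¬p2 ∨ ¬¬p3 ∨ p2
≡ p2 ∨ ¬¬p3 ∨ p2
≡ p2 ∨ p3 ∨ p2
≡ p2 ∨ p3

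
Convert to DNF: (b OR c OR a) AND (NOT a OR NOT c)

(b AND NOT a) OR (b AND NOT c) OR (c AND NOT a) OR (a AND NOT c)

(b OR c OR a) AND (NOT a OR NOT c)
≡ (b AND NOT a) OR (b AND NOT c) OR (c AND NOT a) OR (c AND NOT c) OR (a AND NOT a) OR (a AND NOT c)   [distribute AND over OR]
≡ (b AND NOT a) OR (b AND NOT c) OR (c AND NOT a) OR (a AND NOT c)   [simplify]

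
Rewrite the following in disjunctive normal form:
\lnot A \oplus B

\lnot A \oplus B
≡ (\lnot A \land \lnot B) \lor (\lnot \lnot A \land B)   — expand \oplus
≡ (\lnot A \land \lnot B) \lor (A \land B)   — double negation

(\lnot A \land \lnot B) \lor (A \land B)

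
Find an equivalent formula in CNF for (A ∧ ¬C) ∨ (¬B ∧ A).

(A ∧ ¬C) ∨ (¬B ∧ A)
≡ (A ∨ ¬B) ∧ (A ∨ A) ∧ (¬C ∨ ¬B) ∧ (¬C ∨ A)   (distribute ∨ over ∧)
≡ A ∧ (¬C ∨ ¬B)   (simplify)

A ∧ (¬C ∨ ¬B)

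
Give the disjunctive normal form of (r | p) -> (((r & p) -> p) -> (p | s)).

(r | p) -> (((r & p) -> p) -> (p | s))
= ~(r | p) | (((r & p) -> p) -> (p | s))
= ~(r | p) | ~((r & p) -> p) | p | s
= ~(r | p) | ~(~(r & p) | p) | p | s
= (~r & ~p) | ~(~(r & p) | p) | p | s
= (~r & ~p) | (~~(r & p) & ~p) | p | s
= (~r & ~p) | (r & p & ~p) | p | s
= (~r & ~p) | p | s

(~r & ~p) | p | s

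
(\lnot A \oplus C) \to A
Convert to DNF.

(\lnot A \oplus C) \to A
≡ \lnot (\lnot A \oplus C) \lor A   [eliminate \to]
≡ \lnot ((\lnot A \land \lnot C) \lor (\lnot \lnot A \land C)) \lor A   [expand \oplus]
≡ (\lnot (\lnot A \land \lnot C) \land \lnot (\lnot \lnot A \land C)) \lor A   [De Morgan]
≡ ((\lnot \lnot A \lor \lnot \lnot C) \land \lnot (\lnot \lnot A \land C)) \lor A   [De Morgan]
≡ ((A \lor \lnot \lnot C) \land \lnot (\lnot \lnot A \land C)) \lor A   [double negation]
≡ ((A \lor C) \land \lnot (\lnot \lnot A \land C)) \lor A   [double negation]
≡ ((A \lor C) \land (\lnot \lnot \lnot A \lor \lnot C)) \lor A   [De Morgan]
≡ ((A \lor C) \land (\lnot A \lor \lnot C)) \lor A   [double negation]
≡ (A \land \lnot A) \lor (A \land \lnot C) \lor (C \land \lnot A) \lor (C \land \lnot C) \lor A   [distribute \land over \lor]
≡ (C \land \lnot A) \lor A   [simplify]

(C \land \lnot A) \lor A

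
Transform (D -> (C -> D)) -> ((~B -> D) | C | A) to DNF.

(D -> (C -> D)) -> ((~B -> D) | C | A)
⇔ ~(D -> (C -> D)) | (~B -> D) | C | A   [eliminate ->]
⇔ ~(~D | (C -> D)) | (~B -> D) | C | A   [eliminate ->]
⇔ ~(~D | ~C | D) | (~B -> D) | C | A   [eliminate ->]
⇔ ~(~D | ~C | D) | ~~B | D | C | A   [eliminate ->]
⇔ (~~D & ~~C & ~D) | ~~B | D | C | A   [De Morgan]
⇔ (D & ~~C & ~D) | ~~B | D | C | A   [double negation]
⇔ (D & C & ~D) | ~~B | D | C | A   [double negation]
⇔ (D & C & ~D) | B | D | C | A   [double negation]
⇔ B | D | C | A   [simplify]

B | D | C | A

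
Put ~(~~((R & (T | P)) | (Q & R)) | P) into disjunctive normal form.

~(~~((R & (T | P)) | (Q & R)) | P)
≡ ~~~((R & (T | P)) | (Q & R)) & ~P   [De Morgan]
≡ ~((R & (T | P)) | (Q & R)) & ~P   [double negation]
≡ ~(R & (T | P)) & ~(Q & R) & ~P   [De Morgan]
≡ (~R | ~(T | P)) & ~(Q & R) & ~P   [De Morgan]
≡ (~R | (~T & ~P)) & ~(Q & R) & ~P   [De Morgan]
≡ (~R | (~T & ~P)) & (~Q | ~R) & ~P   [De Morgan]
≡ (~R & ~Q & ~P) | (~R & ~R & ~P) | (~T & ~P & ~Q & ~P) | (~T & ~P & ~R & ~P)   [distribute & over |]
≡ (~R & ~P) | (~T & ~P & ~Q)   [simplify]

(~R & ~P) | (~T & ~P & ~Q)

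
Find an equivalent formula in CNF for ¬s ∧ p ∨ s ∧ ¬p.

¬s ∧ p ∨ s ∧ ¬p
⇔ (¬s ∨ s) ∧ (¬s ∨ ¬p) ∧ (p ∨ s) ∧ (p ∨ ¬p)   — distribute ∨ over ∧
⇔ (¬s ∨ ¬p) ∧ (p ∨ s)   — simplify

(¬s ∨ ¬p) ∧ (p ∨ s)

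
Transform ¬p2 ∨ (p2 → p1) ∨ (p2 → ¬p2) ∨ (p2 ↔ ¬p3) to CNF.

¬p2 ∨ p1 ∨ ¬p3

¬p2 ∨ (p2 → p1) ∨ (p2 → ¬p2) ∨ (p2 ↔ ¬p3)
≡ ¬p2 ∨ ¬p2 ∨ p1 ∨ (p2 → ¬p2) ∨ (p2 ↔ ¬p3)   — eliminate →
≡ ¬p2 ∨ ¬p2 ∨ p1 ∨ ¬p2 ∨ ¬p2 ∨ (p2 ↔ ¬p3)   — eliminate →
≡ ¬p2 ∨ ¬p2 ∨ p1 ∨ ¬p2 ∨ ¬p2 ∨ ((p2 → ¬p3) ∧ (¬p3 → p2))   — eliminate ↔
≡ ¬p2 ∨ ¬p2 ∨ p1 ∨ ¬p2 ∨ ¬p2 ∨ ((¬p2 ∨ ¬p3) ∧ (¬p3 → p2))   — eliminate →
≡ ¬p2 ∨ ¬p2 ∨ p1 ∨ ¬p2 ∨ ¬p2 ∨ ((¬p2 ∨ ¬p3) ∧ (¬¬p3 ∨ p2))   — eliminate →
≡ ¬p2 ∨ ¬p2 ∨ p1 ∨ ¬p2 ∨ ¬p2 ∨ ((¬p2 ∨ ¬p3) ∧ (p3 ∨ p2))   — double negation
≡ (¬p2 ∨ ¬p2 ∨ p1 ∨ ¬p2 ∨ ¬p2 ∨ ¬p2 ∨ ¬p3) ∧ (¬p2 ∨ ¬p2 ∨ p1 ∨ ¬p2 ∨ ¬p2 ∨ p3 ∨ p2)   — distribute ∨ over ∧
≡ ¬p2 ∨ p1 ∨ ¬p3   — simplify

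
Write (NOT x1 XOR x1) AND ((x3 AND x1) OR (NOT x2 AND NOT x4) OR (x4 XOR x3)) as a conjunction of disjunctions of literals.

(x3 OR NOT x2 OR x4) AND (x1 OR NOT x4 OR NOT x3)

(NOT x1 XOR x1) AND ((x3 AND x1) OR (NOT x2 AND NOT x4) OR (x4 XOR x3))
≡ (NOT x1 OR x1) AND NOT (NOT x1 AND x1) AND ((x3 AND x1) OR (NOT x2 AND NOT x4) OR (x4 XOR x3))
≡ (NOT x1 OR x1) AND NOT (NOT x1 AND x1) AND ((x3 AND x1) OR (NOT x2 AND NOT x4) OR ((x4 OR x3) AND NOT (x4 AND x3)))
≡ (NOT x1 OR x1) AND (NOT NOT x1 OR NOT x1) AND ((x3 AND x1) OR (NOT x2 AND NOT x4) OR ((x4 OR x3) AND NOT (x4 AND x3)))
≡ (NOT x1 OR x1) AND (x1 OR NOT x1) AND ((x3 AND x1) OR (NOT x2 AND NOT x4) OR ((x4 OR x3) AND NOT (x4 AND x3)))
≡ (NOT x1 OR x1) AND (x1 OR NOT x1) AND ((x3 AND x1) OR (NOT x2 AND NOT x4) OR ((x4 OR x3) AND (NOT x4 OR NOT x3)))
≡ (NOT x1 OR x1) AND (x1 OR NOT x1) AND (x3 OR NOT x2 OR x4 OR x3) AND (x3 OR NOT x2 OR NOT x4 OR NOT x3) AND (x3 OR NOT x4 OR x4 OR x3) AND (x3 OR NOT x4 OR NOT x4 OR NOT x3) AND (x1 OR NOT x2 OR x4 OR x3) AND (x1 OR NOT x2 OR NOT x4 OR NOT x3) AND (x1 OR NOT x4 OR x4 OR x3) AND (x1 OR NOT x4 OR NOT x4 OR NOT x3)
≡ (x3 OR NOT x2 OR x4) AND (x1 OR NOT x4 OR NOT x3)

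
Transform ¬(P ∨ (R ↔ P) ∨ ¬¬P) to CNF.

¬(P ∨ (R ↔ P) ∨ ¬¬P)
≡ ¬(P ∨ ((R → P) ∧ (P → R)) ∨ ¬¬P)   (eliminate ↔)
≡ ¬(P ∨ ((¬R ∨ P) ∧ (P → R)) ∨ ¬¬P)   (eliminate →)
≡ ¬(P ∨ ((¬R ∨ P) ∧ (¬P ∨ R)) ∨ ¬¬P)   (eliminate →)
≡ ¬P ∧ ¬((¬R ∨ P) ∧ (¬P ∨ R)) ∧ ¬¬¬P   (De Morgan)
≡ ¬P ∧ (¬(¬R ∨ P) ∨ ¬(¬P ∨ R)) ∧ ¬¬¬P   (De Morgan)
≡ ¬P ∧ ((¬¬R ∧ ¬P) ∨ ¬(¬P ∨ R)) ∧ ¬¬¬P   (De Morgan)
≡ ¬P ∧ ((R ∧ ¬P) ∨ ¬(¬P ∨ R)) ∧ ¬¬¬P   (double negation)
≡ ¬P ∧ ((R ∧ ¬P) ∨ (¬¬P ∧ ¬R)) ∧ ¬¬¬P   (De Morgan)
≡ ¬P ∧ ((R ∧ ¬P) ∨ (P ∧ ¬R)) ∧ ¬¬¬P   (double negation)
≡ ¬P ∧ ((R ∧ ¬P) ∨ (P ∧ ¬R)) ∧ ¬P   (double negation)
≡ ¬P ∧ (R ∨ P) ∧ (R ∨ ¬R) ∧ (¬P ∨ P) ∧ (¬P ∨ ¬R) ∧ ¬P   (distribute ∨ over ∧)
≡ ¬P ∧ (R ∨ P)   (simplify)

¬P ∧ (R ∨ P)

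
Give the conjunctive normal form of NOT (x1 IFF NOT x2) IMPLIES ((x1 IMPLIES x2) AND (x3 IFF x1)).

(NOT x1 OR NOT x2 OR x3) AND (x2 OR x1 OR NOT x3)

NOT (x1 IFF NOT x2) IMPLIES ((x1 IMPLIES x2) AND (x3 IFF x1))
= NOT NOT (x1 IFF NOT x2) OR ((x1 IMPLIES x2) AND (x3 IFF x1))   [eliminate IMPLIES]
= NOT NOT ((x1 IMPLIES NOT x2) AND (NOT x2 IMPLIES x1)) OR ((x1 IMPLIES x2) AND (x3 IFF x1))   [eliminate IFF]
= NOT NOT ((NOT x1 OR NOT x2) AND (NOT x2 IMPLIES x1)) OR ((x1 IMPLIES x2) AND (x3 IFF x1))   [eliminate IMPLIES]
= NOT NOT ((NOT x1 OR NOT x2) AND (NOT NOT x2 OR x1)) OR ((x1 IMPLIES x2) AND (x3 IFF x1))   [eliminate IMPLIES]
= NOT NOT ((NOT x1 OR NOT x2) AND (NOT NOT x2 OR x1)) OR ((NOT x1 OR x2) AND (x3 IFF x1))   [eliminate IMPLIES]
= NOT NOT ((NOT x1 OR NOT x2) AND (NOT NOT x2 OR x1)) OR ((NOT x1 OR x2) AND (x3 IMPLIES x1) AND (x1 IMPLIES x3))   [eliminate IFF]
= NOT NOT ((NOT x1 OR NOT x2) AND (NOT NOT x2 OR x1)) OR ((NOT x1 OR x2) AND (NOT x3 OR x1) AND (x1 IMPLIES x3))   [eliminate IMPLIES]
= NOT NOT ((NOT x1 OR NOT x2) AND (NOT NOT x2 OR x1)) OR ((NOT x1 OR x2) AND (NOT x3 OR x1) AND (NOT x1 OR x3))   [eliminate IMPLIES]
= ((NOT x1 OR NOT x2) AND (NOT NOT x2 OR x1)) OR ((NOT x1 OR x2) AND (NOT x3 OR x1) AND (NOT x1 OR x3))   [double negation]
= ((NOT x1 OR NOT x2) AND (x2 OR x1)) OR ((NOT x1 OR x2) AND (NOT x3 OR x1) AND (NOT x1 OR x3))   [double negation]
= (NOT x1 OR NOT x2 OR NOT x1 OR x2) AND (NOT x1 OR NOT x2 OR NOT x3 OR x1) AND (NOT x1 OR NOT x2 OR NOT x1 OR x3) AND (x2 OR x1 OR NOT x1 OR x2) AND (x2 OR x1 OR NOT x3 OR x1) AND (x2 OR x1 OR NOT x1 OR x3)   [distribute OR over AND]
= (NOT x1 OR NOT x2 OR x3) AND (x2 OR x1 OR NOT x3)   [simplify]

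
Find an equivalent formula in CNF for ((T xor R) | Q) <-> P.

((T xor R) | Q) <-> P
⇔ (((T xor R) | Q) -> P) & (P -> ((T xor R) | Q))   [eliminate <->]
⇔ (~((T xor R) | Q) | P) & (P -> ((T xor R) | Q))   [eliminate ->]
⇔ (~(((T | R) & ~(T & R)) | Q) | P) & (P -> ((T xor R) | Q))   [expand xor]
⇔ (~(((T | R) & ~(T & R)) | Q) | P) & (~P | (T xor R) | Q)   [eliminate ->]
⇔ (~(((T | R) & ~(T & R)) | Q) | P) & (~P | ((T | R) & ~(T & R)) | Q)   [expand xor]
⇔ ((~((T | R) & ~(T & R)) & ~Q) | P) & (~P | ((T | R) & ~(T & R)) | Q)   [De Morgan]
⇔ (((~(T | R) | ~~(T & R)) & ~Q) | P) & (~P | ((T | R) & ~(T & R)) | Q)   [De Morgan]
⇔ ((((~T & ~R) | ~~(T & R)) & ~Q) | P) & (~P | ((T | R) & ~(T & R)) | Q)   [De Morgan]
⇔ ((((~T & ~R) | (T & R)) & ~Q) | P) & (~P | ((T | R) & ~(T & R)) | Q)   [double negation]
⇔ ((((~T & ~R) | (T & R)) & ~Q) | P) & (~P | ((T | R) & (~T | ~R)) | Q)   [De Morgan]
⇔ (~T | T | P) & (~T | R | P) & (~R | T | P) & (~R | R | P) & (~Q | P) & (~P | T | R | Q) & (~P | ~T | ~R | Q)   [distribute | over &]
⇔ (~T | R | P) & (~R | T | P) & (~Q | P) & (~P | T | R | Q) & (~P | ~T | ~R | Q)   [simplify]

(~T | R | P) & (~R | T | P) & (~Q | P) & (~P | T | R | Q) & (~P | ~T | ~R | Q)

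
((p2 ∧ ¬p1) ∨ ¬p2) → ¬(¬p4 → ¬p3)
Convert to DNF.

(p1 ∧ p2) ∨ (¬p4 ∧ p3)

((p2 ∧ ¬p1) ∨ ¬p2) → ¬(¬p4 → ¬p3)
⇔ ¬((p2 ∧ ¬p1) ∨ ¬p2) ∨ ¬(¬p4 → ¬p3)
⇔ ¬((p2 ∧ ¬p1) ∨ ¬p2) ∨ ¬(¬¬p4 ∨ ¬p3)
⇔ (¬(p2 ∧ ¬p1) ∧ ¬¬p2) ∨ ¬(¬¬p4 ∨ ¬p3)
⇔ ((¬p2 ∨ ¬¬p1) ∧ ¬¬p2) ∨ ¬(¬¬p4 ∨ ¬p3)
⇔ ((¬p2 ∨ p1) ∧ ¬¬p2) ∨ ¬(¬¬p4 ∨ ¬p3)
⇔ ((¬p2 ∨ p1) ∧ p2) ∨ ¬(¬¬p4 ∨ ¬p3)
⇔ ((¬p2 ∨ p1) ∧ p2) ∨ (¬¬¬p4 ∧ ¬¬p3)
⇔ ((¬p2 ∨ p1) ∧ p2) ∨ (¬p4 ∧ ¬¬p3)
⇔ ((¬p2 ∨ p1) ∧ p2) ∨ (¬p4 ∧ p3)
⇔ (¬p2 ∧ p2) ∨ (p1 ∧ p2) ∨ (¬p4 ∧ p3)
⇔ (p1 ∧ p2) ∨ (¬p4 ∧ p3)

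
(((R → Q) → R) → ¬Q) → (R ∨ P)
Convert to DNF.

(((R → Q) → R) → ¬Q) → (R ∨ P)
≡ ¬(((R → Q) → R) → ¬Q) ∨ R ∨ P   — eliminate →
≡ ¬(¬((R → Q) → R) ∨ ¬Q) ∨ R ∨ P   — eliminate →
≡ ¬(¬(¬(R → Q) ∨ R) ∨ ¬Q) ∨ R ∨ P   — eliminate →
≡ ¬(¬(¬(¬R ∨ Q) ∨ R) ∨ ¬Q) ∨ R ∨ P   — eliminate →
≡ (¬¬(¬(¬R ∨ Q) ∨ R) ∧ ¬¬Q) ∨ R ∨ P   — De Morgan
≡ ((¬(¬R ∨ Q) ∨ R) ∧ ¬¬Q) ∨ R ∨ P   — double negation
≡ (((¬¬R ∧ ¬Q) ∨ R) ∧ ¬¬Q) ∨ R ∨ P   — De Morgan
≡ (((R ∧ ¬Q) ∨ R) ∧ ¬¬Q) ∨ R ∨ P   — double negation
≡ (((R ∧ ¬Q) ∨ R) ∧ Q) ∨ R ∨ P   — double negation
≡ (R ∧ ¬Q ∧ Q) ∨ (R ∧ Q) ∨ R ∨ P   — distribute ∧ over ∨
≡ R ∨ P   — simplify

R ∨ P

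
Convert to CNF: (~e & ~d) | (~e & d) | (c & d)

(~e & ~d) | (~e & d) | (c & d)
= (~e | ~e | c) & (~e | ~e | d) & (~e | d | c) & (~e | d | d) & (~d | ~e | c) & (~d | ~e | d) & (~d | d | c) & (~d | d | d)   (distribute | over &)
= (~e | c) & (~e | d)   (simplify)

(~e | c) & (~e | d)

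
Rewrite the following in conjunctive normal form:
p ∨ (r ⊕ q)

p ∨ (r ⊕ q)
= p ∨ ((r ∨ q) ∧ ¬(r ∧ q))   (expand ⊕)
= p ∨ ((r ∨ q) ∧ (¬r ∨ ¬q))   (De Morgan)
= (p ∨ r ∨ q) ∧ (p ∨ ¬r ∨ ¬q)   (distribute ∨ over ∧)

(p ∨ r ∨ q) ∧ (p ∨ ¬r ∨ ¬q)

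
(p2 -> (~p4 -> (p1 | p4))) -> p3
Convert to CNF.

(p2 -> (~p4 -> (p1 | p4))) -> p3
≡ ~(p2 -> (~p4 -> (p1 | p4))) | p3   (eliminate ->)
≡ ~(~p2 | (~p4 -> (p1 | p4))) | p3   (eliminate ->)
≡ ~(~p2 | ~~p4 | p1 | p4) | p3   (eliminate ->)
≡ (~~p2 & ~~~p4 & ~p1 & ~p4) | p3   (De Morgan)
≡ (p2 & ~~~p4 & ~p1 & ~p4) | p3   (double negation)
≡ (p2 & ~p4 & ~p1 & ~p4) | p3   (double negation)
≡ (p2 | p3) & (~p4 | p3) & (~p1 | p3) & (~p4 | p3)   (distribute | over &)
≡ (p2 | p3) & (~p4 | p3) & (~p1 | p3)   (simplify)

(p2 | p3) & (~p4 | p3) & (~p1 | p3)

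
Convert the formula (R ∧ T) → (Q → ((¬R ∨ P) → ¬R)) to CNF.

(R ∧ T) → (Q → ((¬R ∨ P) → ¬R))
= ¬(R ∧ T) ∨ (Q → ((¬R ∨ P) → ¬R))   — eliminate →
= ¬(R ∧ T) ∨ ¬Q ∨ ((¬R ∨ P) → ¬R)   — eliminate →
= ¬(R ∧ T) ∨ ¬Q ∨ ¬(¬R ∨ P) ∨ ¬R   — eliminate →
= ¬R ∨ ¬T ∨ ¬Q ∨ ¬(¬R ∨ P) ∨ ¬R   — De Morgan
= ¬R ∨ ¬T ∨ ¬Q ∨ (¬¬R ∧ ¬P) ∨ ¬R   — De Morgan
= ¬R ∨ ¬T ∨ ¬Q ∨ (R ∧ ¬P) ∨ ¬R   — double negation
= (¬R ∨ ¬T ∨ ¬Q ∨ R ∨ ¬R) ∧ (¬R ∨ ¬T ∨ ¬Q ∨ ¬P ∨ ¬R)   — distribute ∨ over ∧
= ¬R ∨ ¬T ∨ ¬Q ∨ ¬P   — simplify

¬R ∨ ¬T ∨ ¬Q ∨ ¬P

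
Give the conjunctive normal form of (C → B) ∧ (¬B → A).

(C → B) ∧ (¬B → A)
≡ (¬C ∨ B) ∧ (¬B → A)   [eliminate →]
≡ (¬C ∨ B) ∧ (¬¬B ∨ A)   [eliminate →]
≡ (¬C ∨ B) ∧ (B ∨ A)   [double negation]

(¬C ∨ B) ∧ (B ∨ A)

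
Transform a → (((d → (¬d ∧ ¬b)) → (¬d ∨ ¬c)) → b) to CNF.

(¬a ∨ ¬d ∨ b) ∧ (¬a ∨ d ∨ b) ∧ (¬a ∨ c ∨ b)

a → (((d → (¬d ∧ ¬b)) → (¬d ∨ ¬c)) → b)
⇔ ¬a ∨ (((d → (¬d ∧ ¬b)) → (¬d ∨ ¬c)) → b)   [eliminate →]
⇔ ¬a ∨ ¬((d → (¬d ∧ ¬b)) → (¬d ∨ ¬c)) ∨ b   [eliminate →]
⇔ ¬a ∨ ¬(¬(d → (¬d ∧ ¬b)) ∨ ¬d ∨ ¬c) ∨ b   [eliminate →]
⇔ ¬a ∨ ¬(¬(¬d ∨ (¬d ∧ ¬b)) ∨ ¬d ∨ ¬c) ∨ b   [eliminate →]
⇔ ¬a ∨ (¬¬(¬d ∨ (¬d ∧ ¬b)) ∧ ¬¬d ∧ ¬¬c) ∨ b   [De Morgan]
⇔ ¬a ∨ ((¬d ∨ (¬d ∧ ¬b)) ∧ ¬¬d ∧ ¬¬c) ∨ b   [double negation]
⇔ ¬a ∨ ((¬d ∨ (¬d ∧ ¬b)) ∧ d ∧ ¬¬c) ∨ b   [double negation]
⇔ ¬a ∨ ((¬d ∨ (¬d ∧ ¬b)) ∧ d ∧ c) ∨ b   [double negation]
⇔ (¬a ∨ ¬d ∨ ¬d ∨ b) ∧ (¬a ∨ ¬d ∨ ¬b ∨ b) ∧ (¬a ∨ d ∨ b) ∧ (¬a ∨ c ∨ b)   [distribute ∨ over ∧]
⇔ (¬a ∨ ¬d ∨ b) ∧ (¬a ∨ d ∨ b) ∧ (¬a ∨ c ∨ b)   [simplify]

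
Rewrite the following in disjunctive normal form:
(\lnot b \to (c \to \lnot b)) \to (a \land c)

(\lnot b \to (c \to \lnot b)) \to (a \land c)
≡ \lnot (\lnot b \to (c \to \lnot b)) \lor (a \land c)   [eliminate \to]
≡ \lnot (\lnot \lnot b \lor (c \to \lnot b)) \lor (a \land c)   [eliminate \to]
≡ \lnot (\lnot \lnot b \lor \lnot c \lor \lnot b) \lor (a \land c)   [eliminate \to]
≡ (\lnot \lnot \lnot b \land \lnot \lnot c \land \lnot \lnot b) \lor (a \land c)   [De Morgan]
≡ (\lnot b \land \lnot \lnot c \land \lnot \lnot b) \lor (a \land c)   [double negation]
≡ (\lnot b \land c \land \lnot \lnot b) \lor (a \land c)   [double negation]
≡ (\lnot b \land c \land b) \lor (a \land c)   [double negation]
≡ a \land c   [simplify]

a \land c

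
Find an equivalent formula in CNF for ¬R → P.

¬R → P
≡ ¬¬R ∨ P   [eliminate →]
≡ R ∨ P   [double negation]

R ∨ P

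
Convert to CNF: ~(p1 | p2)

~p1 & ~p2

~(p1 | p2)
≡ ~p1 & ~p2   [De Morgan]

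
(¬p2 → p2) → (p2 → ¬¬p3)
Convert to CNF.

¬p2 ∨ p3

(¬p2 → p2) → (p2 → ¬¬p3)
≡ ¬(¬p2 → p2) ∨ (p2 → ¬¬p3)   — eliminate →
≡ ¬(¬¬p2 ∨ p2) ∨ (p2 → ¬¬p3)   — eliminate →
≡ ¬(¬¬p2 ∨ p2) ∨ ¬p2 ∨ ¬¬p3   — eliminate →
≡ (¬¬¬p2 ∧ ¬p2) ∨ ¬p2 ∨ ¬¬p3   — De Morgan
≡ (¬p2 ∧ ¬p2) ∨ ¬p2 ∨ ¬¬p3   — double negation
≡ (¬p2 ∧ ¬p2) ∨ ¬p2 ∨ p3   — double negation
≡ (¬p2 ∨ ¬p2 ∨ p3) ∧ (¬p2 ∨ ¬p2 ∨ p3)   — distribute ∨ over ∧
≡ ¬p2 ∨ p3   — simplify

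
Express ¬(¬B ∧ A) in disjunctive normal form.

¬(¬B ∧ A)
= ¬¬B ∨ ¬A   [De Morgan]
= B ∨ ¬A   [double negation]

B ∨ ¬A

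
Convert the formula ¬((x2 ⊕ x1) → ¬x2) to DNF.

¬((x2 ⊕ x1) → ¬x2)
= ¬(¬(x2 ⊕ x1) ∨ ¬x2)   [eliminate →]
= ¬(¬((x2 ∧ ¬x1) ∨ (¬x2 ∧ x1)) ∨ ¬x2)   [expand ⊕]
= ¬¬((x2 ∧ ¬x1) ∨ (¬x2 ∧ x1)) ∧ ¬¬x2   [De Morgan]
= ((x2 ∧ ¬x1) ∨ (¬x2 ∧ x1)) ∧ ¬¬x2   [double negation]
= ((x2 ∧ ¬x1) ∨ (¬x2 ∧ x1)) ∧ x2   [double negation]
= (x2 ∧ ¬x1 ∧ x2) ∨ (¬x2 ∧ x1 ∧ x2)   [distribute ∧ over ∨]
= x2 ∧ ¬x1   [simplify]

x2 ∧ ¬x1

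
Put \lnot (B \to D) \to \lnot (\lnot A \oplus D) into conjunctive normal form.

\lnot (B \to D) \to \lnot (\lnot A \oplus D)
⇔ \lnot \lnot (B \to D) \lor \lnot (\lnot A \oplus D)   (eliminate \to)
⇔ \lnot \lnot (\lnot B \lor D) \lor \lnot (\lnot A \oplus D)   (eliminate \to)
⇔ \lnot \lnot (\lnot B \lor D) \lor \lnot ((\lnot A \lor D) \land \lnot (\lnot A \land D))   (expand \oplus)
⇔ \lnot B \lor D \lor \lnot ((\lnot A \lor D) \land \lnot (\lnot A \land D))   (double negation)
⇔ \lnot B \lor D \lor \lnot (\lnot A \lor D) \lor \lnot \lnot (\lnot A \land D)   (De Morgan)
⇔ \lnot B \lor D \lor (\lnot \lnot A \land \lnot D) \lor \lnot \lnot (\lnot A \land D)   (De Morgan)
⇔ \lnot B \lor D \lor (A \land \lnot D) \lor \lnot \lnot (\lnot A \land D)   (double negation)
⇔ \lnot B \lor D \lor (A \land \lnot D) \lor (\lnot A \land D)   (double negation)
⇔ (\lnot B \lor D \lor A \lor \lnot A) \land (\lnot B \lor D \lor A \lor D) \land (\lnot B \lor D \lor \lnot D \lor \lnot A) \land (\lnot B \lor D \lor \lnot D \lor D)   (distribute \lor over \land)
⇔ \lnot B \lor D \lor A   (simplify)

\lnot B \lor D \lor A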